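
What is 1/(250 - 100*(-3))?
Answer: 1/550 ≈ 0.0018182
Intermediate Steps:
1/(250 - 100*(-3)) = 1/(250 + 300) = 1/550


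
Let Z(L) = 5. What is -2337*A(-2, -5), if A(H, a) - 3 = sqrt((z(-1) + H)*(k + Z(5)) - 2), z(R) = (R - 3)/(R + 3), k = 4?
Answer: -7011 - 2337*I*sqrt(38) ≈ -7011.0 - 14406.0*I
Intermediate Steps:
z(R) = (-3 + R)/(3 + R)
A(H, a) = 3 + sqrt(-20 + 9*H) (A(H, a) = 3 + sqrt(((-3 - 1)/(3 - 1) + H)*(4 + 5) - 2) = 3 + sqrt((-4/2 + H)*9 - 2) = 3 + sqrt(((1/2)*(-4) + H)*9 - 2) = 3 + sqrt((-2 + H)*9 - 2) = 3 + sqrt((-18 + 9*H) - 2) = 3 + sqrt(-20 + 9*H))
-2337*A(-2, -5) = -2337*(3 + sqrt(-20 + 9*(-2))) = -2337*(3 + sqrt(-20 - 18)) = -2337*(3 + sqrt(-38)) = -2337*(3 + I*sqrt(38)) = -7011 - 2337*I*sqrt(38)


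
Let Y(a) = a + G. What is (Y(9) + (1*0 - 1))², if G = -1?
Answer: 49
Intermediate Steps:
Y(a) = -1 + a (Y(a) = a - 1 = -1 + a)
(Y(9) + (1*0 - 1))² = ((-1 + 9) + (1*0 - 1))² = (8 + (0 - 1))² = (8 - 1)² = 7² = 49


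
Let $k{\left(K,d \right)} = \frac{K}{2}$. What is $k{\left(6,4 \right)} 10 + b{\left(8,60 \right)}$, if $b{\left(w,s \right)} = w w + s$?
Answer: $154$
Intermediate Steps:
$k{\left(K,d \right)} = \frac{K}{2}$ ($k{\left(K,d \right)} = K \frac{1}{2} = \frac{K}{2}$)
$b{\left(w,s \right)} = s + w^{2}$ ($b{\left(w,s \right)} = w^{2} + s = s + w^{2}$)
$k{\left(6,4 \right)} 10 + b{\left(8,60 \right)} = \frac{1}{2} \cdot 6 \cdot 10 + \left(60 + 8^{2}\right) = 3 \cdot 10 + \left(60 + 64\right) = 30 + 124 = 154$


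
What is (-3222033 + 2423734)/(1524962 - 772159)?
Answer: -798299/752803 ≈ -1.0604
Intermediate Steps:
(-3222033 + 2423734)/(1524962 - 772159) = -798299/752803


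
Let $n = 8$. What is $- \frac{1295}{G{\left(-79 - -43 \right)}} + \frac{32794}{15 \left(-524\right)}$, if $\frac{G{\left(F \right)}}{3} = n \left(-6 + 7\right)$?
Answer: $- \frac{913813}{15720} \approx -58.131$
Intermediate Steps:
$G{\left(F \right)} = 24$ ($G{\left(F \right)} = 3 \cdot 8 \left(-6 + 7\right) = 3 \cdot 8 \cdot 1 = 3 \cdot 8 = 24$)
$- \frac{1295}{G{\left(-79 - -43 \right)}} + \frac{32794}{15 \left(-524\right)} = - \frac{1295}{24} + \frac{32794}{15 \left(-524\right)} = \left(-1295\right) \frac{1}{24} + \frac{32794}{-7860} = - \frac{1295}{24} + 32794 \left(- \frac{1}{7860}\right) = - \frac{1295}{24} - \frac{16397}{3930} = - \frac{913813}{15720}$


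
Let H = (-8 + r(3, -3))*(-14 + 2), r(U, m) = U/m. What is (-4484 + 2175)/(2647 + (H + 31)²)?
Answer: -2309/21968 ≈ -0.10511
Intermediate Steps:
H = 108 (H = (-8 + 3/(-3))*(-14 + 2) = (-8 + 3*(-⅓))*(-12) = (-8 - 1)*(-12) = -9*(-12) = 108)
(-4484 + 2175)/(2647 + (H + 31)²) = (-4484 + 2175)/(2647 + (108 + 31)²) = -2309/(2647 + 139²) = -2309/(2647 + 19321) = -2309/21968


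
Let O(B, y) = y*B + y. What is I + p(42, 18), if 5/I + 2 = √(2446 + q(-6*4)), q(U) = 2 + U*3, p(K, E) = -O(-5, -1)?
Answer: -4739/1186 + 15*√66/1186 ≈ -3.8930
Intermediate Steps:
O(B, y) = y + B*y (O(B, y) = B*y + y = y + B*y)
p(K, E) = -4 (p(K, E) = -(-1)*(1 - 5) = -(-1)*(-4) = -1*4 = -4)
q(U) = 2 + 3*U
I = 5/(-2 + 6*√66) (I = 5/(-2 + √(2446 + (2 + 3*(-6*4)))) = 5/(-2 + √(2446 + (2 + 3*(-24)))) = 5/(-2 + √(2446 + (2 - 72))) = 5/(-2 + √(2446 - 70)) = 5/(-2 + √2376) = 5/(-2 + 6*√66) ≈ 0.10697)
I + p(42, 18) = (5/1186 + 15*√66/1186) - 4 = -4739/1186 + 15*√66/1186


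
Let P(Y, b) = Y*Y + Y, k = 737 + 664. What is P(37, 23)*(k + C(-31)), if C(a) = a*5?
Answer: 1751876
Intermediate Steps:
k = 1401
C(a) = 5*a
P(Y, b) = Y + Y² (P(Y, b) = Y² + Y = Y + Y²)
P(37, 23)*(k + C(-31)) = (37*(1 + 37))*(1401 + 5*(-31)) = (37*38)*(1401 - 155) = 1406*1246 = 1751876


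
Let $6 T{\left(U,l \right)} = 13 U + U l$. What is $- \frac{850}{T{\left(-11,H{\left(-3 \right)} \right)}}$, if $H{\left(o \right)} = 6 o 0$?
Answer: $\frac{5100}{143} \approx 35.664$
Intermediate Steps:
$H{\left(o \right)} = 0$
$T{\left(U,l \right)} = \frac{13 U}{6} + \frac{U l}{6}$ ($T{\left(U,l \right)} = \frac{13 U + U l}{6} = \frac{13 U}{6} + \frac{U l}{6}$)
$- \frac{850}{T{\left(-11,H{\left(-3 \right)} \right)}} = - \frac{850}{\frac{1}{6} \left(-11\right) \left(13 + 0\right)} = - \frac{850}{\frac{1}{6} \left(-11\right) 13} = - \frac{850}{- \frac{143}{6}} = \left(-850\right) \left(- \frac{6}{143}\right) = \frac{5100}{143}$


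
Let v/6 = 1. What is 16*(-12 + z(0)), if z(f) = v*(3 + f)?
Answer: 96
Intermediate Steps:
v = 6 (v = 6*1 = 6)
z(f) = 18 + 6*f (z(f) = 6*(3 + f) = 18 + 6*f)
16*(-12 + z(0)) = 16*(-12 + (18 + 6*0)) = 16*(-12 + (18 + 0)) = 16*(-12 + 18) = 16*6 = 96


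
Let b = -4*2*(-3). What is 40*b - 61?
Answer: 899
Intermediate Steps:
b = 24 (b = -8*(-3) = 24)
40*b - 61 = 40*24 - 61 = 960 - 61 = 899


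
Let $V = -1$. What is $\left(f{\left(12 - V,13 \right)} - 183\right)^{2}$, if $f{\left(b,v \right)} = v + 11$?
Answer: $25281$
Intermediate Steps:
$f{\left(b,v \right)} = 11 + v$
$\left(f{\left(12 - V,13 \right)} - 183\right)^{2} = \left(\left(11 + 13\right) - 183\right)^{2} = \left(24 - 183\right)^{2} = \left(-159\right)^{2} = 25281$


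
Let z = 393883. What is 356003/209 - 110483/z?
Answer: 7378970458/4332713 ≈ 1703.1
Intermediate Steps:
356003/209 - 110483/z = 356003/209 - 110483/393883 = 356003*(1/209) - 110483*1/393883 = 18737/11 - 110483/393883 = 7378970458/4332713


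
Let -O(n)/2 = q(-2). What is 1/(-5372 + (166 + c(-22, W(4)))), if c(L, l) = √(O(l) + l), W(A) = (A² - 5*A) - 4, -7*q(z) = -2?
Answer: -18221/94858556 - I*√105/94858556 ≈ -0.00019209 - 1.0802e-7*I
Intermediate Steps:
q(z) = 2/7 (q(z) = -⅐*(-2) = 2/7)
O(n) = -4/7 (O(n) = -2*2/7 = -4/7)
W(A) = -4 + A² - 5*A
c(L, l) = √(-4/7 + l)
1/(-5372 + (166 + c(-22, W(4)))) = 1/(-5372 + (166 + √(-28 + 49*(-4 + 4² - 5*4))/7)) = 1/(-5372 + (166 + √(-28 + 49*(-4 + 16 - 20))/7)) = 1/(-5372 + (166 + √(-28 + 49*(-8))/7)) = 1/(-5372 + (166 + √(-28 - 392)/7)) = 1/(-5372 + (166 + √(-420)/7)) = 1/(-5372 + (166 + (2*I*√105)/7)) = 1/(-5372 + (166 + 2*I*√105/7)) = 1/(-5206 + 2*I*√105/7)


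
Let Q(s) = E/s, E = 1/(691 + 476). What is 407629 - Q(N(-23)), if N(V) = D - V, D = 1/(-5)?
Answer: 54230146897/133038 ≈ 4.0763e+5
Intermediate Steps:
D = -⅕ ≈ -0.20000
N(V) = -⅕ - V
E = 1/1167 ≈ 0.00085690
Q(s) = 1/(1167*s)
407629 - Q(N(-23)) = 407629 - 1/(1167*(-⅕ - 1*(-23))) = 407629 - 1/(1167*(-⅕ + 23)) = 407629 - 1/(1167*114/5) = 407629 - 5/(1167*114) = 407629 - 1*5/133038 = 407629 - 5/133038 = 54230146897/133038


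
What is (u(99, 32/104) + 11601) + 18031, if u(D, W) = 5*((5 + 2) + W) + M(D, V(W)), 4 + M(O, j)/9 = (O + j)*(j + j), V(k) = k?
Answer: 5100851/169 ≈ 30183.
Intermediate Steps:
M(O, j) = -36 + 18*j*(O + j) (M(O, j) = -36 + 9*((O + j)*(j + j)) = -36 + 9*((O + j)*(2*j)) = -36 + 9*(2*j*(O + j)) = -36 + 18*j*(O + j))
u(D, W) = -1 + 5*W + 18*W**2 + 18*D*W (u(D, W) = 5*((5 + 2) + W) + (-36 + 18*W**2 + 18*D*W) = 5*(7 + W) + (-36 + 18*W**2 + 18*D*W) = (35 + 5*W) + (-36 + 18*W**2 + 18*D*W) = -1 + 5*W + 18*W**2 + 18*D*W)
(u(99, 32/104) + 11601) + 18031 = ((-1 + 5*(32/104) + 18*(32/104)**2 + 18*99*(32/104)) + 11601) + 18031 = ((-1 + 5*(32*(1/104)) + 18*(32*(1/104))**2 + 18*99*(32*(1/104))) + 11601) + 18031 = ((-1 + 5*(4/13) + 18*(4/13)**2 + 18*99*(4/13)) + 11601) + 18031 = ((-1 + 20/13 + 18*(16/169) + 7128/13) + 11601) + 18031 = ((-1 + 20/13 + 288/169 + 7128/13) + 11601) + 18031 = (93043/169 + 11601) + 18031 = 2053612/169 + 18031 = 5100851/169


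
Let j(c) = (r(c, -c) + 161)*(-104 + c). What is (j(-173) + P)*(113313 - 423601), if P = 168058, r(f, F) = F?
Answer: -23439155520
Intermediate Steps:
j(c) = (-104 + c)*(161 - c) (j(c) = (-c + 161)*(-104 + c) = (161 - c)*(-104 + c) = (-104 + c)*(161 - c))
(j(-173) + P)*(113313 - 423601) = ((-16744 - 1*(-173)**2 + 265*(-173)) + 168058)*(113313 - 423601) = ((-16744 - 1*29929 - 45845) + 168058)*(-310288) = ((-16744 - 29929 - 45845) + 168058)*(-310288) = (-92518 + 168058)*(-310288) = 75540*(-310288) = -23439155520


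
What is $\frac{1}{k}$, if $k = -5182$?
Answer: $- \frac{1}{5182} \approx -0.00019298$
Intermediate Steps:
$\frac{1}{k} = \frac{1}{-5182} = - \frac{1}{5182}$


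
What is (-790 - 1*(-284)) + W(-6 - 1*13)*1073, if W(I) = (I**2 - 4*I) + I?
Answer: 448008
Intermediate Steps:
W(I) = I**2 - 3*I
(-790 - 1*(-284)) + W(-6 - 1*13)*1073 = (-790 - 1*(-284)) + ((-6 - 1*13)*(-3 + (-6 - 1*13)))*1073 = (-790 + 284) + ((-6 - 13)*(-3 + (-6 - 13)))*1073 = -506 - 19*(-3 - 19)*1073 = -506 - 19*(-22)*1073 = -506 + 418*1073 = -506 + 448514 = 448008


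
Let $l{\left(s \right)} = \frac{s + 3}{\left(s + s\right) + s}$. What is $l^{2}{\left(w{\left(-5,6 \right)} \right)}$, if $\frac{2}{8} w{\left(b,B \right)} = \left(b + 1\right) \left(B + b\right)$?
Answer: $\frac{169}{2304} \approx 0.073351$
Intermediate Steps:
$w{\left(b,B \right)} = 4 \left(1 + b\right) \left(B + b\right)$ ($w{\left(b,B \right)} = 4 \left(b + 1\right) \left(B + b\right) = 4 \left(1 + b\right) \left(B + b\right)$)
$l{\left(s \right)} = \frac{3 + s}{3 s}$ ($l{\left(s \right)} = \frac{3 + s}{2 s + s} = \frac{3 + s}{3 s}$)
$l^{2}{\left(w{\left(-5,6 \right)} \right)} = \left(\frac{3 + \left(4 \cdot 6 + 4 \left(-5\right) + 4 \left(-5\right)^{2} + 4 \cdot 6 \left(-5\right)\right)}{3 \left(4 \cdot 6 + 4 \left(-5\right) + 4 \left(-5\right)^{2} + 4 \cdot 6 \left(-5\right)\right)}\right)^{2} = \left(\frac{3 + \left(24 - 20 + 4 \cdot 25 - 120\right)}{3 \left(24 - 20 + 4 \cdot 25 - 120\right)}\right)^{2} = \left(\frac{3 + \left(24 - 20 + 100 - 120\right)}{3 \left(24 - 20 + 100 - 120\right)}\right)^{2} = \left(\frac{3 - 16}{3 \left(-16\right)}\right)^{2} = \left(\frac{1}{3} \left(- \frac{1}{16}\right) \left(-13\right)\right)^{2} = \left(\frac{13}{48}\right)^{2} = \frac{169}{2304}$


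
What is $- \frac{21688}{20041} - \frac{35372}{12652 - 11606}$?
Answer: $- \frac{365787950}{10481443} \approx -34.899$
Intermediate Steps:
$- \frac{21688}{20041} - \frac{35372}{12652 - 11606} = \left(-21688\right) \frac{1}{20041} - \frac{35372}{12652 - 11606} = - \frac{21688}{20041} - \frac{35372}{1046} = - \frac{21688}{20041} - \frac{17686}{523} = - \frac{365787950}{10481443}$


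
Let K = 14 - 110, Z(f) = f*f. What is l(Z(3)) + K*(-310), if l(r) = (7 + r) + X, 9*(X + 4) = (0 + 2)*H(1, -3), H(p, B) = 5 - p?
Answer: 267956/9 ≈ 29773.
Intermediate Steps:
Z(f) = f**2
X = -28/9 (X = -4 + ((0 + 2)*(5 - 1*1))/9 = -4 + (2*(5 - 1))/9 = -4 + (2*4)/9 = -4 + (1/9)*8 = -4 + 8/9 = -28/9 ≈ -3.1111)
l(r) = 35/9 + r (l(r) = (7 + r) - 28/9 = 35/9 + r)
K = -96
l(Z(3)) + K*(-310) = (35/9 + 3**2) - 96*(-310) = (35/9 + 9) + 29760 = 116/9 + 29760 = 267956/9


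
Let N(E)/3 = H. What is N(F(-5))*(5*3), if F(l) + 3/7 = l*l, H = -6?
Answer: -270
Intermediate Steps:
F(l) = -3/7 + l² (F(l) = -3/7 + l*l = -3/7 + l²)
N(E) = -18 (N(E) = 3*(-6) = -18)
N(F(-5))*(5*3) = -90*3 = -18*15 = -270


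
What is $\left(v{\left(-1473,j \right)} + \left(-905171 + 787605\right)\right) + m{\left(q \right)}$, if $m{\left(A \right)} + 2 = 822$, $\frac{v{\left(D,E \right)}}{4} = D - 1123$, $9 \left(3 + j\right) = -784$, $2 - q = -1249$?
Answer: $-127130$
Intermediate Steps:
$q = 1251$ ($q = 2 - -1249 = 2 + 1249 = 1251$)
$j = - \frac{811}{9}$ ($j = -3 + \frac{1}{9} \left(-784\right) = -3 - \frac{784}{9} = - \frac{811}{9} \approx -90.111$)
$v{\left(D,E \right)} = -4492 + 4 D$ ($v{\left(D,E \right)} = 4 \left(D - 1123\right) = 4 \left(-1123 + D\right) = -4492 + 4 D$)
$m{\left(A \right)} = 820$ ($m{\left(A \right)} = -2 + 822 = 820$)
$\left(v{\left(-1473,j \right)} + \left(-905171 + 787605\right)\right) + m{\left(q \right)} = \left(\left(-4492 + 4 \left(-1473\right)\right) + \left(-905171 + 787605\right)\right) + 820 = \left(\left(-4492 - 5892\right) - 117566\right) + 820 = \left(-10384 - 117566\right) + 820 = -127950 + 820 = -127130$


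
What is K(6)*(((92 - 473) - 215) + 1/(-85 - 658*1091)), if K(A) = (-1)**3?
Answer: 483125349/810613 ≈ 596.00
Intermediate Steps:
K(A) = -1
K(6)*(((92 - 473) - 215) + 1/(-85 - 658*1091)) = -(((92 - 473) - 215) + 1/(-85 - 658*1091)) = -((-381 - 215) + (1/1091)/(-743)) = -(-596 - 1/743*1/1091) = -(-596 - 1/810613) = -1*(-483125349/810613) = 483125349/810613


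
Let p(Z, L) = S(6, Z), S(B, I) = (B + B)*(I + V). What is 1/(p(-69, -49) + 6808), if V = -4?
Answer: 1/5932 ≈ 0.00016858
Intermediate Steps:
S(B, I) = 2*B*(-4 + I) (S(B, I) = (B + B)*(I - 4) = (2*B)*(-4 + I) = 2*B*(-4 + I))
p(Z, L) = -48 + 12*Z (p(Z, L) = 2*6*(-4 + Z) = -48 + 12*Z)
1/(p(-69, -49) + 6808) = 1/((-48 + 12*(-69)) + 6808) = 1/((-48 - 828) + 6808) = 1/(-876 + 6808) = 1/5932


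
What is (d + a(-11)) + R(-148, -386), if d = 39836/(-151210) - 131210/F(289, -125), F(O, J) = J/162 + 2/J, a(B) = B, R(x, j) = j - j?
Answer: 200869092274723/1205824145 ≈ 1.6658e+5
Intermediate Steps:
R(x, j) = 0
F(O, J) = 2/J + J/162 (F(O, J) = J*(1/162) + 2/J = J/162 + 2/J = 2/J + J/162)
d = 200882356340318/1205824145 (d = 39836/(-151210) - 131210/(2/(-125) + (1/162)*(-125)) = 39836*(-1/151210) - 131210/(2*(-1/125) - 125/162) = -19918/75605 - 131210/(-2/125 - 125/162) = -19918/75605 - 131210/(-15949/20250) = -19918/75605 - 131210*(-20250/15949) = -19918/75605 + 2657002500/15949 = 200882356340318/1205824145 ≈ 1.6659e+5)
(d + a(-11)) + R(-148, -386) = (200882356340318/1205824145 - 11) + 0 = 200869092274723/1205824145 + 0 = 200869092274723/1205824145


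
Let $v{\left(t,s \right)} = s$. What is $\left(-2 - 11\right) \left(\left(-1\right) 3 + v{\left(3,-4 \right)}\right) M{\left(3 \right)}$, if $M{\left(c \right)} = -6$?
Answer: $-546$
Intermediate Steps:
$\left(-2 - 11\right) \left(\left(-1\right) 3 + v{\left(3,-4 \right)}\right) M{\left(3 \right)} = \left(-2 - 11\right) \left(\left(-1\right) 3 - 4\right) \left(-6\right) = \left(-2 - 11\right) \left(-3 - 4\right) \left(-6\right) = \left(-13\right) \left(-7\right) \left(-6\right) = 91 \left(-6\right) = -546$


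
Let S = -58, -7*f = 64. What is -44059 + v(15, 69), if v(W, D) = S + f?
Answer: -308883/7 ≈ -44126.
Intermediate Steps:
f = -64/7 (f = -⅐*64 = -64/7 ≈ -9.1429)
v(W, D) = -470/7 (v(W, D) = -58 - 64/7 = -470/7)
-44059 + v(15, 69) = -44059 - 470/7 = -308883/7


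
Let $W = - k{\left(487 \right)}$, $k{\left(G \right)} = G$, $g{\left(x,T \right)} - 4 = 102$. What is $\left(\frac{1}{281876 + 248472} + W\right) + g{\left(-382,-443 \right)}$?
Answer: $- \frac{202062587}{530348} \approx -381.0$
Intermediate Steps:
$g{\left(x,T \right)} = 106$ ($g{\left(x,T \right)} = 4 + 102 = 106$)
$W = -487$ ($W = \left(-1\right) 487 = -487$)
$\left(\frac{1}{281876 + 248472} + W\right) + g{\left(-382,-443 \right)} = \left(\frac{1}{281876 + 248472} - 487\right) + 106 = \left(\frac{1}{530348} - 487\right) + 106 = - \frac{258279475}{530348} + 106 = - \frac{202062587}{530348}$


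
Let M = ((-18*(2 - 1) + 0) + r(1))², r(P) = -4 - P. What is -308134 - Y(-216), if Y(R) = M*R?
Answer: -193870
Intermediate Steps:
M = 529 (M = ((-18*(2 - 1) + 0) + (-4 - 1*1))² = ((-18 + 0) + (-4 - 1))² = ((-3*6 + 0) - 5)² = ((-18 + 0) - 5)² = (-18 - 5)² = (-23)² = 529)
Y(R) = 529*R
-308134 - Y(-216) = -308134 - 529*(-216) = -308134 - 1*(-114264) = -308134 + 114264 = -193870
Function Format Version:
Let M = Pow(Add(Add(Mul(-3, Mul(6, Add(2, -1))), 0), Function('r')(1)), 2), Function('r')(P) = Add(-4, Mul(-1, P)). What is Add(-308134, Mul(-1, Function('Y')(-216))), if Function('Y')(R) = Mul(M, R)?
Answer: -193870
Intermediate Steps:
M = 529 (M = Pow(Add(Add(Mul(-3, Mul(6, Add(2, -1))), 0), Add(-4, Mul(-1, 1))), 2) = Pow(Add(Add(Mul(-3, Mul(6, 1)), 0), Add(-4, -1)), 2) = Pow(Add(Add(Mul(-3, 6), 0), -5), 2) = Pow(Add(Add(-18, 0), -5), 2) = Pow(Add(-18, -5), 2) = Pow(-23, 2) = 529)
Function('Y')(R) = Mul(529, R)
Add(-308134, Mul(-1, Function('Y')(-216))) = Add(-308134, Mul(-1, Mul(529, -216))) = Add(-308134, Mul(-1, -114264)) = Add(-308134, 114264) = -193870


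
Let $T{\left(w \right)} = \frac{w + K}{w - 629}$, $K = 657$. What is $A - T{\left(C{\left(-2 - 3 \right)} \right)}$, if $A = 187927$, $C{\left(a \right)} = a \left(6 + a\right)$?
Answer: $\frac{59573185}{317} \approx 1.8793 \cdot 10^{5}$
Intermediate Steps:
$T{\left(w \right)} = \frac{657 + w}{-629 + w}$ ($T{\left(w \right)} = \frac{w + 657}{w - 629} = \frac{657 + w}{-629 + w}$)
$A - T{\left(C{\left(-2 - 3 \right)} \right)} = 187927 - \frac{657 + \left(-2 - 3\right) \left(6 - 5\right)}{-629 + \left(-2 - 3\right) \left(6 - 5\right)} = 187927 - \frac{657 - 5 \left(6 - 5\right)}{-629 - 5 \left(6 - 5\right)} = 187927 - \frac{657 - 5}{-629 - 5} = 187927 - \frac{1}{-634} \cdot 652 = 187927 - \left(- \frac{1}{634}\right) 652 = 187927 - - \frac{326}{317} = 187927 + \frac{326}{317} = \frac{59573185}{317}$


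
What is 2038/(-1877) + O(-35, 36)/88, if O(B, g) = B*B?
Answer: 2119981/165176 ≈ 12.835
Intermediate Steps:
O(B, g) = B²
2038/(-1877) + O(-35, 36)/88 = 2038/(-1877) + (-35)²/88 = 2038*(-1/1877) + 1225*(1/88) = -2038/1877 + 1225/88 = 2119981/165176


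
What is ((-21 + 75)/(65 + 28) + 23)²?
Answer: 534361/961 ≈ 556.05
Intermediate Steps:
((-21 + 75)/(65 + 28) + 23)² = (54/93 + 23)² = (54*(1/93) + 23)² = (18/31 + 23)² = (731/31)² = 534361/961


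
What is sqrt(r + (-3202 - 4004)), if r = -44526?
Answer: 6*I*sqrt(1437) ≈ 227.45*I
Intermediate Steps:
sqrt(r + (-3202 - 4004)) = sqrt(-44526 + (-3202 - 4004)) = sqrt(-44526 - 7206) = sqrt(-51732) = 6*I*sqrt(1437)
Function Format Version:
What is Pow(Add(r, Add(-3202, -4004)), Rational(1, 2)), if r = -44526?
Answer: Mul(6, I, Pow(1437, Rational(1, 2))) ≈ Mul(227.45, I)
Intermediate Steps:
Pow(Add(r, Add(-3202, -4004)), Rational(1, 2)) = Pow(Add(-44526, Add(-3202, -4004)), Rational(1, 2)) = Pow(Add(-44526, -7206), Rational(1, 2)) = Pow(-51732, Rational(1, 2)) = Mul(6, I, Pow(1437, Rational(1, 2)))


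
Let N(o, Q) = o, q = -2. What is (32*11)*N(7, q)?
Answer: 2464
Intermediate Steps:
(32*11)*N(7, q) = (32*11)*7 = 352*7 = 2464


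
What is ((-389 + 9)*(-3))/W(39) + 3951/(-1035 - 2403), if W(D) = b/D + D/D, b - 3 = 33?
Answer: 1130053/1910 ≈ 591.65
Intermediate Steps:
b = 36 (b = 3 + 33 = 36)
W(D) = 1 + 36/D (W(D) = 36/D + D/D = 36/D + 1 = 1 + 36/D)
((-389 + 9)*(-3))/W(39) + 3951/(-1035 - 2403) = ((-389 + 9)*(-3))/(((36 + 39)/39)) + 3951/(-1035 - 2403) = (-380*(-3))/(((1/39)*75)) + 3951/(-3438) = 1140/(25/13) + 3951*(-1/3438) = 1140*(13/25) - 439/382 = 2964/5 - 439/382 = 1130053/1910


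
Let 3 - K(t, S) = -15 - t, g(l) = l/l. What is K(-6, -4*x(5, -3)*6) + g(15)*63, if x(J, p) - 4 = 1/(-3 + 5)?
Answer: 75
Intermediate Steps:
x(J, p) = 9/2 (x(J, p) = 4 + 1/(-3 + 5) = 4 + 1/2 = 4 + ½ = 9/2)
g(l) = 1
K(t, S) = 18 + t (K(t, S) = 3 - (-15 - t) = 3 + (15 + t) = 18 + t)
K(-6, -4*x(5, -3)*6) + g(15)*63 = (18 - 6) + 1*63 = 12 + 63 = 75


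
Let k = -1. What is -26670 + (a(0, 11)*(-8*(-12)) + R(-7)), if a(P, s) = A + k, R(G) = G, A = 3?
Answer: -26485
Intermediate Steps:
a(P, s) = 2 (a(P, s) = 3 - 1 = 2)
-26670 + (a(0, 11)*(-8*(-12)) + R(-7)) = -26670 + (2*(-8*(-12)) - 7) = -26670 + (2*96 - 7) = -26670 + (192 - 7) = -26670 + 185 = -26485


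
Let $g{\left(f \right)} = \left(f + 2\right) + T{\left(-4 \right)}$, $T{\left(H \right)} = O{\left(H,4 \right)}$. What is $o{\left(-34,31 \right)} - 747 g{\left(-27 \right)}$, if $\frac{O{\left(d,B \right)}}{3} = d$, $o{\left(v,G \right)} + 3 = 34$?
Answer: $27670$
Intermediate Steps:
$o{\left(v,G \right)} = 31$ ($o{\left(v,G \right)} = -3 + 34 = 31$)
$O{\left(d,B \right)} = 3 d$
$T{\left(H \right)} = 3 H$
$g{\left(f \right)} = -10 + f$ ($g{\left(f \right)} = \left(f + 2\right) + 3 \left(-4\right) = \left(2 + f\right) - 12 = -10 + f$)
$o{\left(-34,31 \right)} - 747 g{\left(-27 \right)} = 31 - 747 \left(-10 - 27\right) = 31 - -27639 = 31 + 27639 = 27670$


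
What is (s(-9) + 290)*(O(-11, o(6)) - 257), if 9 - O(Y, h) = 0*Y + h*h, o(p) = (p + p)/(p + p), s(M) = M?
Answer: -69969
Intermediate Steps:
o(p) = 1 (o(p) = (2*p)/((2*p)) = (2*p)*(1/(2*p)) = 1)
O(Y, h) = 9 - h**2 (O(Y, h) = 9 - (0*Y + h*h) = 9 - (0 + h**2) = 9 - h**2)
(s(-9) + 290)*(O(-11, o(6)) - 257) = (-9 + 290)*((9 - 1*1**2) - 257) = 281*((9 - 1*1) - 257) = 281*((9 - 1) - 257) = 281*(8 - 257) = 281*(-249) = -69969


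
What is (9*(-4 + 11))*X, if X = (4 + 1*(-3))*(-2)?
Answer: -126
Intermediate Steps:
X = -2 (X = (4 - 3)*(-2) = 1*(-2) = -2)
(9*(-4 + 11))*X = (9*(-4 + 11))*(-2) = (9*7)*(-2) = 63*(-2) = -126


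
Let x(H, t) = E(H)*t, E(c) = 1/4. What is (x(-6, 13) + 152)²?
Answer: 385641/16 ≈ 24103.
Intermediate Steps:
E(c) = ¼
x(H, t) = t/4
(x(-6, 13) + 152)² = ((¼)*13 + 152)² = (13/4 + 152)² = (621/4)² = 385641/16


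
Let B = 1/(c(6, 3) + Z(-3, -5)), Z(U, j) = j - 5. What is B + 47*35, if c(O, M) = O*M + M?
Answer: 18096/11 ≈ 1645.1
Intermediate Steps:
Z(U, j) = -5 + j
c(O, M) = M + M*O (c(O, M) = M*O + M = M + M*O)
B = 1/11 (B = 1/(3*(1 + 6) + (-5 - 5)) = 1/(3*7 - 10) = 1/(21 - 10) = 1/11 ≈ 0.090909)
B + 47*35 = 1/11 + 47*35 = 1/11 + 1645 = 18096/11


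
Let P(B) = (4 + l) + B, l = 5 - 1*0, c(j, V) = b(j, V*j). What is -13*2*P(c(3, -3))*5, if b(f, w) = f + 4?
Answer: -2080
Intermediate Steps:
b(f, w) = 4 + f
c(j, V) = 4 + j
l = 5 (l = 5 + 0 = 5)
P(B) = 9 + B (P(B) = (4 + 5) + B = 9 + B)
-13*2*P(c(3, -3))*5 = -13*2*(9 + (4 + 3))*5 = -13*2*(9 + 7)*5 = -13*2*16*5 = -416*5 = -13*160 = -2080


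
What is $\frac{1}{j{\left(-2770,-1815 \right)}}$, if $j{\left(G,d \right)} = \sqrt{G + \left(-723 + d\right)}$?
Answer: $- \frac{i \sqrt{1327}}{2654} \approx - 0.013726 i$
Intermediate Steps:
$j{\left(G,d \right)} = \sqrt{-723 + G + d}$
$\frac{1}{j{\left(-2770,-1815 \right)}} = \frac{1}{\sqrt{-723 - 2770 - 1815}} = \frac{1}{\sqrt{-5308}} = \frac{1}{2 i \sqrt{1327}} = - \frac{i \sqrt{1327}}{2654}$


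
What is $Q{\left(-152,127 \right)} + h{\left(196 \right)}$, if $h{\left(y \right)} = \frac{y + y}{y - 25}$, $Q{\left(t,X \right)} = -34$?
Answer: $- \frac{5422}{171} \approx -31.708$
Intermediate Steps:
$h{\left(y \right)} = \frac{2 y}{-25 + y}$
$Q{\left(-152,127 \right)} + h{\left(196 \right)} = -34 + 2 \cdot 196 \frac{1}{-25 + 196} = -34 + 2 \cdot 196 \cdot \frac{1}{171} = -34 + \frac{392}{171} = - \frac{5422}{171}$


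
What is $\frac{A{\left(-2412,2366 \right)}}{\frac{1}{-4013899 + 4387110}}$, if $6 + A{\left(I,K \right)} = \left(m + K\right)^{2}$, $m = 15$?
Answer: $2115791006705$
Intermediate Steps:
$A{\left(I,K \right)} = -6 + \left(15 + K\right)^{2}$
$\frac{A{\left(-2412,2366 \right)}}{\frac{1}{-4013899 + 4387110}} = \frac{-6 + \left(15 + 2366\right)^{2}}{\frac{1}{-4013899 + 4387110}} = \frac{-6 + 2381^{2}}{\frac{1}{373211}} = \left(-6 + 5669161\right) \frac{1}{\frac{1}{373211}} = 5669155 \cdot 373211 = 2115791006705$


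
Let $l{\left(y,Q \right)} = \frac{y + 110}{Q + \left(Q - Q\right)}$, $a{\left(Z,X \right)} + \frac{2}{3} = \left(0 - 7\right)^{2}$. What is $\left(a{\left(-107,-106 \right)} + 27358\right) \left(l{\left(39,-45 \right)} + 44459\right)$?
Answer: $\frac{164479602814}{135} \approx 1.2184 \cdot 10^{9}$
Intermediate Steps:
$a{\left(Z,X \right)} = \frac{145}{3}$ ($a{\left(Z,X \right)} = - \frac{2}{3} + \left(0 - 7\right)^{2} = - \frac{2}{3} + \left(-7\right)^{2} = - \frac{2}{3} + 49 = \frac{145}{3}$)
$l{\left(y,Q \right)} = \frac{110 + y}{Q}$ ($l{\left(y,Q \right)} = \frac{110 + y}{Q + 0} = \frac{110 + y}{Q}$)
$\left(a{\left(-107,-106 \right)} + 27358\right) \left(l{\left(39,-45 \right)} + 44459\right) = \left(\frac{145}{3} + 27358\right) \left(\frac{110 + 39}{-45} + 44459\right) = \frac{82219 \left(\left(- \frac{1}{45}\right) 149 + 44459\right)}{3} = \frac{82219 \left(- \frac{149}{45} + 44459\right)}{3} = \frac{82219}{3} \cdot \frac{2000506}{45} = \frac{164479602814}{135}$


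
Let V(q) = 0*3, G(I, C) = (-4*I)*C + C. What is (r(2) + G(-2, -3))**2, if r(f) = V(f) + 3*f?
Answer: 441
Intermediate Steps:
G(I, C) = C - 4*C*I (G(I, C) = -4*C*I + C = C - 4*C*I)
V(q) = 0
r(f) = 3*f (r(f) = 0 + 3*f = 3*f)
(r(2) + G(-2, -3))**2 = (3*2 - 3*(1 - 4*(-2)))**2 = (6 - 3*(1 + 8))**2 = (6 - 3*9)**2 = (6 - 27)**2 = (-21)**2 = 441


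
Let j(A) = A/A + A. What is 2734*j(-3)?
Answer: -5468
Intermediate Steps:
j(A) = 1 + A
2734*j(-3) = 2734*(1 - 3) = 2734*(-2) = -5468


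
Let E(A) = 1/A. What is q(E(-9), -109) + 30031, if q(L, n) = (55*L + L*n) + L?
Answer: 270332/9 ≈ 30037.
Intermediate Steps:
E(A) = 1/A
q(L, n) = 56*L + L*n
q(E(-9), -109) + 30031 = (56 - 109)/(-9) + 30031 = -1/9*(-53) + 30031 = 53/9 + 30031 = 270332/9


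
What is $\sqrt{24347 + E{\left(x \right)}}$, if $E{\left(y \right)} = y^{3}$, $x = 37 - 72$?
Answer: $4 i \sqrt{1158} \approx 136.12 i$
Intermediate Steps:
$x = -35$
$\sqrt{24347 + E{\left(x \right)}} = \sqrt{24347 + \left(-35\right)^{3}} = \sqrt{24347 - 42875} = \sqrt{-18528} = 4 i \sqrt{1158}$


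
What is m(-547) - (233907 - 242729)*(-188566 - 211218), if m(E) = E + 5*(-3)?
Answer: -3526895010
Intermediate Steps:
m(E) = -15 + E (m(E) = E - 15 = -15 + E)
m(-547) - (233907 - 242729)*(-188566 - 211218) = (-15 - 547) - (233907 - 242729)*(-188566 - 211218) = -562 - (-8822)*(-399784) = -562 - 1*3526894448 = -562 - 3526894448 = -3526895010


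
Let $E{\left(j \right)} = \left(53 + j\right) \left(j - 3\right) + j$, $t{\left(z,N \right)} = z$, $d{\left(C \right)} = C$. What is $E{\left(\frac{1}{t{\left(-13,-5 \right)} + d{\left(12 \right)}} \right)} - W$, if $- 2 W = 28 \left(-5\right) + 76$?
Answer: $-241$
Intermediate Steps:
$W = 32$ ($W = - \frac{28 \left(-5\right) + 76}{2} = - \frac{-140 + 76}{2} = \left(- \frac{1}{2}\right) \left(-64\right) = 32$)
$E{\left(j \right)} = j + \left(-3 + j\right) \left(53 + j\right)$ ($E{\left(j \right)} = \left(53 + j\right) \left(-3 + j\right) + j = \left(-3 + j\right) \left(53 + j\right) + j = j + \left(-3 + j\right) \left(53 + j\right)$)
$E{\left(\frac{1}{t{\left(-13,-5 \right)} + d{\left(12 \right)}} \right)} - W = \left(-159 + \left(\frac{1}{-13 + 12}\right)^{2} + \frac{51}{-13 + 12}\right) - 32 = \left(-159 + \left(\frac{1}{-1}\right)^{2} + \frac{51}{-1}\right) - 32 = \left(-159 + \left(-1\right)^{2} + 51 \left(-1\right)\right) - 32 = \left(-159 + 1 - 51\right) - 32 = -209 - 32 = -241$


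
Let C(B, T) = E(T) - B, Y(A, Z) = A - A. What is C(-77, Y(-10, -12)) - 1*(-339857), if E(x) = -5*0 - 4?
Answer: 339930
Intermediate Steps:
E(x) = -4 (E(x) = 0 - 4 = -4)
Y(A, Z) = 0
C(B, T) = -4 - B
C(-77, Y(-10, -12)) - 1*(-339857) = (-4 - 1*(-77)) - 1*(-339857) = (-4 + 77) + 339857 = 73 + 339857 = 339930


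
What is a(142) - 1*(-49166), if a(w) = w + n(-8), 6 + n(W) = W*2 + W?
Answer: 49278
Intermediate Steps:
n(W) = -6 + 3*W (n(W) = -6 + (W*2 + W) = -6 + (2*W + W) = -6 + 3*W)
a(w) = -30 + w (a(w) = w + (-6 + 3*(-8)) = w + (-6 - 24) = w - 30 = -30 + w)
a(142) - 1*(-49166) = (-30 + 142) - 1*(-49166) = 112 + 49166 = 49278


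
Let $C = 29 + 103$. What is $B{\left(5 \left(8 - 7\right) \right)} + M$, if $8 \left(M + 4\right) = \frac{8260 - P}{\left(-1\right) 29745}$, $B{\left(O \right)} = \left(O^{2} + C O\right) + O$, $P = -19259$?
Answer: $\frac{54404347}{79320} \approx 685.88$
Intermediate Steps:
$C = 132$
$B{\left(O \right)} = O^{2} + 133 O$ ($B{\left(O \right)} = \left(O^{2} + 132 O\right) + O = O^{2} + 133 O$)
$M = - \frac{326453}{79320}$ ($M = -4 + \frac{\left(8260 - -19259\right) \frac{1}{\left(-1\right) 29745}}{8} = -4 + \frac{\left(8260 + 19259\right) \frac{1}{-29745}}{8} = -4 + \frac{27519 \left(- \frac{1}{29745}\right)}{8} = -4 + \frac{1}{8} \left(- \frac{9173}{9915}\right) = -4 - \frac{9173}{79320} = - \frac{326453}{79320} \approx -4.1156$)
$B{\left(5 \left(8 - 7\right) \right)} + M = 5 \left(8 - 7\right) \left(133 + 5 \left(8 - 7\right)\right) - \frac{326453}{79320} = 5 \cdot 1 \left(133 + 5 \cdot 1\right) - \frac{326453}{79320} = 5 \left(133 + 5\right) - \frac{326453}{79320} = 5 \cdot 138 - \frac{326453}{79320} = 690 - \frac{326453}{79320} = \frac{54404347}{79320}$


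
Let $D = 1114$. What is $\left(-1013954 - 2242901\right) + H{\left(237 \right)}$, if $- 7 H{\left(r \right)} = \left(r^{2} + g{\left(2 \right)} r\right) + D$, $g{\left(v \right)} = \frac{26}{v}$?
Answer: $- \frac{22858349}{7} \approx -3.2655 \cdot 10^{6}$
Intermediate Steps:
$H{\left(r \right)} = - \frac{1114}{7} - \frac{13 r}{7} - \frac{r^{2}}{7}$ ($H{\left(r \right)} = - \frac{\left(r^{2} + \frac{26}{2} r\right) + 1114}{7} = - \frac{\left(r^{2} + 26 \cdot \frac{1}{2} r\right) + 1114}{7} = - \frac{\left(r^{2} + 13 r\right) + 1114}{7} = - \frac{1114 + r^{2} + 13 r}{7} = - \frac{1114}{7} - \frac{13 r}{7} - \frac{r^{2}}{7}$)
$\left(-1013954 - 2242901\right) + H{\left(237 \right)} = \left(-1013954 - 2242901\right) - \left(\frac{4195}{7} + \frac{56169}{7}\right) = -3256855 - \frac{60364}{7} = - \frac{22858349}{7}$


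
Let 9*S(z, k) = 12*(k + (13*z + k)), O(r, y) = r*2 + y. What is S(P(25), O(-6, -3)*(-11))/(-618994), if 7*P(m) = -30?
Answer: -1280/2166479 ≈ -0.00059082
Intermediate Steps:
O(r, y) = y + 2*r (O(r, y) = 2*r + y = y + 2*r)
P(m) = -30/7 (P(m) = (1/7)*(-30) = -30/7)
S(z, k) = 8*k/3 + 52*z/3 (S(z, k) = (12*(k + (13*z + k)))/9 = (12*(k + (k + 13*z)))/9 = (12*(2*k + 13*z))/9 = (24*k + 156*z)/9 = 8*k/3 + 52*z/3)
S(P(25), O(-6, -3)*(-11))/(-618994) = (8*((-3 + 2*(-6))*(-11))/3 + (52/3)*(-30/7))/(-618994) = (8*((-3 - 12)*(-11))/3 - 520/7)*(-1/618994) = (8*(-15*(-11))/3 - 520/7)*(-1/618994) = ((8/3)*165 - 520/7)*(-1/618994) = (440 - 520/7)*(-1/618994) = (2560/7)*(-1/618994) = -1280/2166479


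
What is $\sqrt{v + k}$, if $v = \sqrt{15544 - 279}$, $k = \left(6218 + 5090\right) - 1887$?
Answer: $\sqrt{9421 + \sqrt{15265}} \approx 97.696$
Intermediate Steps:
$k = 9421$ ($k = 11308 - 1887 = 9421$)
$v = \sqrt{15265} \approx 123.55$
$\sqrt{v + k} = \sqrt{\sqrt{15265} + 9421} = \sqrt{9421 + \sqrt{15265}}$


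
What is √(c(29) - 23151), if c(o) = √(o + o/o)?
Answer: √(-23151 + √30) ≈ 152.14*I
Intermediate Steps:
c(o) = √(1 + o) (c(o) = √(o + 1) = √(1 + o))
√(c(29) - 23151) = √(√(1 + 29) - 23151) = √(√30 - 23151) = √(-23151 + √30)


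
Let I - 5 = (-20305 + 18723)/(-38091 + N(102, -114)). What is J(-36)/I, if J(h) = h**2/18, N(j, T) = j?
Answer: 390744/27361 ≈ 14.281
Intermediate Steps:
I = 27361/5427 (I = 5 + (-20305 + 18723)/(-38091 + 102) = 5 - 1582/(-37989) = 5 - 1582*(-1/37989) = 5 + 226/5427 = 27361/5427 ≈ 5.0416)
J(h) = h**2/18 (J(h) = h**2*(1/18) = h**2/18)
J(-36)/I = ((1/18)*(-36)**2)/(27361/5427) = ((1/18)*1296)*(5427/27361) = 72*(5427/27361) = 390744/27361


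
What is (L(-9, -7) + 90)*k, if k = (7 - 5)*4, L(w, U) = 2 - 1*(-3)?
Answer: 760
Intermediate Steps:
L(w, U) = 5 (L(w, U) = 2 + 3 = 5)
k = 8 (k = 2*4 = 8)
(L(-9, -7) + 90)*k = (5 + 90)*8 = 95*8 = 760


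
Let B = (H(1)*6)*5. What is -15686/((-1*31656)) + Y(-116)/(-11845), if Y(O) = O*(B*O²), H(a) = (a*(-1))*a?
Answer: -148216591261/37496532 ≈ -3952.8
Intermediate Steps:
H(a) = -a² (H(a) = (-a)*a = -a²)
B = -30 (B = (-1*1²*6)*5 = (-1*1*6)*5 = -1*6*5 = -6*5 = -30)
Y(O) = -30*O³ (Y(O) = O*(-30*O²) = -30*O³)
-15686/((-1*31656)) + Y(-116)/(-11845) = -15686/((-1*31656)) - 30*(-116)³/(-11845) = -15686/(-31656) - 30*(-1560896)*(-1/11845) = -15686*(-1/31656) + 46826880*(-1/11845) = 7843/15828 - 9365376/2369 = -148216591261/37496532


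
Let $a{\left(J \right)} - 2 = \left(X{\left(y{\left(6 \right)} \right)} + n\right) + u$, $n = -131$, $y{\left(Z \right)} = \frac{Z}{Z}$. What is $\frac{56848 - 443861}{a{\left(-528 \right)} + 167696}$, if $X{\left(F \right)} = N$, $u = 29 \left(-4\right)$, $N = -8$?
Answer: $- \frac{387013}{167443} \approx -2.3113$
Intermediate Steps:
$u = -116$
$y{\left(Z \right)} = 1$
$X{\left(F \right)} = -8$
$a{\left(J \right)} = -253$ ($a{\left(J \right)} = 2 - 255 = -253$)
$\frac{56848 - 443861}{a{\left(-528 \right)} + 167696} = \frac{56848 - 443861}{-253 + 167696} = - \frac{387013}{167443}$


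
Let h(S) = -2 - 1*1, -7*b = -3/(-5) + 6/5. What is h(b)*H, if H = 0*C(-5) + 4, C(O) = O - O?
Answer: -12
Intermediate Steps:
C(O) = 0
b = -9/35 (b = -(-3/(-5) + 6/5)/7 = -(-3*(-⅕) + 6*(⅕))/7 = -(⅗ + 6/5)/7 = -⅐*9/5 = -9/35 ≈ -0.25714)
H = 4 (H = 0*0 + 4 = 0 + 4 = 4)
h(S) = -3 (h(S) = -2 - 1 = -3)
h(b)*H = -3*4 = -12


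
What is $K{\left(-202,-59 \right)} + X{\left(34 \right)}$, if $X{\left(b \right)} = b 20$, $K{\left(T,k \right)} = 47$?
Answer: $727$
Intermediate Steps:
$X{\left(b \right)} = 20 b$
$K{\left(-202,-59 \right)} + X{\left(34 \right)} = 47 + 20 \cdot 34 = 47 + 680 = 727$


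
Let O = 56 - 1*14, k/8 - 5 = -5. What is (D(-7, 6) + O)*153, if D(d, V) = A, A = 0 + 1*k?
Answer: 6426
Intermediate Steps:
k = 0 (k = 40 + 8*(-5) = 40 - 40 = 0)
O = 42 (O = 56 - 14 = 42)
A = 0 (A = 0 + 1*0 = 0 + 0 = 0)
D(d, V) = 0
(D(-7, 6) + O)*153 = (0 + 42)*153 = 42*153 = 6426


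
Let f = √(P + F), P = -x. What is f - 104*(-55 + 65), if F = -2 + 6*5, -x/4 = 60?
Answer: -1040 + 2*√67 ≈ -1023.6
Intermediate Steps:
x = -240 (x = -4*60 = -240)
P = 240 (P = -1*(-240) = 240)
F = 28 (F = -2 + 30 = 28)
f = 2*√67 (f = √(240 + 28) = √268 = 2*√67 ≈ 16.371)
f - 104*(-55 + 65) = 2*√67 - 104*(-55 + 65) = 2*√67 - 104*10 = 2*√67 - 1040 = -1040 + 2*√67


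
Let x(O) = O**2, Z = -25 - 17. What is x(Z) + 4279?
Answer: 6043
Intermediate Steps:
Z = -42
x(Z) + 4279 = (-42)**2 + 4279 = 1764 + 4279 = 6043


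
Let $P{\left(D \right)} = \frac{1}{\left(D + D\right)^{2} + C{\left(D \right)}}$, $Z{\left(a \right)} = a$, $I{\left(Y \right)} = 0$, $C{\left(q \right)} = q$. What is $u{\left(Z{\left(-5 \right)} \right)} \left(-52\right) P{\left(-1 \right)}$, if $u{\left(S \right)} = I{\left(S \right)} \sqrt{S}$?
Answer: $0$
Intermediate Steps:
$P{\left(D \right)} = \frac{1}{D + 4 D^{2}}$ ($P{\left(D \right)} = \frac{1}{\left(D + D\right)^{2} + D} = \frac{1}{\left(2 D\right)^{2} + D} = \frac{1}{4 D^{2} + D} = \frac{1}{D + 4 D^{2}}$)
$u{\left(S \right)} = 0$ ($u{\left(S \right)} = 0 \sqrt{S} = 0$)
$u{\left(Z{\left(-5 \right)} \right)} \left(-52\right) P{\left(-1 \right)} = 0 \left(-52\right) \frac{1}{\left(-1\right) \left(1 + 4 \left(-1\right)\right)} = 0 \left(- \frac{1}{1 - 4}\right) = 0 \left(- \frac{1}{-3}\right) = 0 \left(\left(-1\right) \left(- \frac{1}{3}\right)\right) = 0 \cdot \frac{1}{3} = 0$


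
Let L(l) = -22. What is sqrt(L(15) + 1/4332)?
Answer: I*sqrt(285909)/114 ≈ 4.6904*I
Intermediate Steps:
sqrt(L(15) + 1/4332) = sqrt(-22 + 1/4332) = sqrt(-95303/4332) = I*sqrt(285909)/114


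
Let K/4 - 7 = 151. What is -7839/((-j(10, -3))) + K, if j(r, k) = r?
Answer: 14159/10 ≈ 1415.9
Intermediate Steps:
K = 632 (K = 28 + 4*151 = 28 + 604 = 632)
-7839/((-j(10, -3))) + K = -7839/((-1*10)) + 632 = -7839/(-10) + 632 = -7839*(-1)/10 + 632 = -67*(-117/10) + 632 = 7839/10 + 632 = 14159/10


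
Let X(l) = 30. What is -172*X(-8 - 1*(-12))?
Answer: -5160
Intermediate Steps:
-172*X(-8 - 1*(-12)) = -172*30 = -5160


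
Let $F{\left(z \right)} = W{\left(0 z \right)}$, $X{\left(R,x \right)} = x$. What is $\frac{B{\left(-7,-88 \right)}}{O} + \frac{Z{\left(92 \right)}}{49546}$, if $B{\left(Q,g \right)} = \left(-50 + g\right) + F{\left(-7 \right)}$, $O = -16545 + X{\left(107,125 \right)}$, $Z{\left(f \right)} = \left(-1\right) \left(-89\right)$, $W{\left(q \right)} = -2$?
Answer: $\frac{419891}{40677266} \approx 0.010322$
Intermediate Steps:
$F{\left(z \right)} = -2$
$Z{\left(f \right)} = 89$
$O = -16420$ ($O = -16545 + 125 = -16420$)
$B{\left(Q,g \right)} = -52 + g$ ($B{\left(Q,g \right)} = \left(-50 + g\right) - 2 = -52 + g$)
$\frac{B{\left(-7,-88 \right)}}{O} + \frac{Z{\left(92 \right)}}{49546} = \frac{-52 - 88}{-16420} + \frac{89}{49546} = \left(-140\right) \left(- \frac{1}{16420}\right) + 89 \cdot \frac{1}{49546} = \frac{7}{821} + \frac{89}{49546} = \frac{419891}{40677266}$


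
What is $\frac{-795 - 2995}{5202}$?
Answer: $- \frac{1895}{2601} \approx -0.72857$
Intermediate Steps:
$\frac{-795 - 2995}{5202} = \left(-795 - 2995\right) \frac{1}{5202} = \left(-3790\right) \frac{1}{5202} = - \frac{1895}{2601}$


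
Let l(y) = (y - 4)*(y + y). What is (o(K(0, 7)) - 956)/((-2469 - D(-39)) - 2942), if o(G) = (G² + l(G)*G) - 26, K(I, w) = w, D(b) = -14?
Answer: 213/1799 ≈ 0.11840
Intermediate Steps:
l(y) = 2*y*(-4 + y) (l(y) = (-4 + y)*(2*y) = 2*y*(-4 + y))
o(G) = -26 + G² + 2*G²*(-4 + G) (o(G) = (G² + (2*G*(-4 + G))*G) - 26 = (G² + 2*G²*(-4 + G)) - 26 = -26 + G² + 2*G²*(-4 + G))
(o(K(0, 7)) - 956)/((-2469 - D(-39)) - 2942) = ((-26 - 7*7² + 2*7³) - 956)/((-2469 - 1*(-14)) - 2942) = ((-26 - 7*49 + 2*343) - 956)/((-2469 + 14) - 2942) = ((-26 - 343 + 686) - 956)/(-2455 - 2942) = (317 - 956)/(-5397) = -639*(-1/5397) = 213/1799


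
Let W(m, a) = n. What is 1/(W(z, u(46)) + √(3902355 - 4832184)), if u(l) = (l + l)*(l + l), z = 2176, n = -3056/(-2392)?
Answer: 114218/83127788353 - 89401*I*√929829/83127788353 ≈ 1.374e-6 - 0.001037*I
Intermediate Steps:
n = 382/299 (n = -3056*(-1/2392) = 382/299 ≈ 1.2776)
u(l) = 4*l² (u(l) = (2*l)*(2*l) = 4*l²)
W(m, a) = 382/299
1/(W(z, u(46)) + √(3902355 - 4832184)) = 1/(382/299 + √(3902355 - 4832184)) = 1/(382/299 + √(-929829)) = 1/(382/299 + I*√929829)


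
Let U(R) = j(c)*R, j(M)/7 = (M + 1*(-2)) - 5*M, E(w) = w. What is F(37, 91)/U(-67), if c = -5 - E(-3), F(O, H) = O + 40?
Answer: -11/402 ≈ -0.027363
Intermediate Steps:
F(O, H) = 40 + O
c = -2 (c = -5 - 1*(-3) = -5 + 3 = -2)
j(M) = -14 - 28*M (j(M) = 7*((M + 1*(-2)) - 5*M) = 7*((M - 2) - 5*M) = 7*((-2 + M) - 5*M) = 7*(-2 - 4*M) = -14 - 28*M)
U(R) = 42*R (U(R) = (-14 - 28*(-2))*R = (-14 + 56)*R = 42*R)
F(37, 91)/U(-67) = (40 + 37)/((42*(-67))) = 77/(-2814) = 77*(-1/2814) = -11/402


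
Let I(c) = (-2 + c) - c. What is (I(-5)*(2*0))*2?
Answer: 0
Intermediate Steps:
I(c) = -2
(I(-5)*(2*0))*2 = -4*0*2 = -2*0*2 = 0*2 = 0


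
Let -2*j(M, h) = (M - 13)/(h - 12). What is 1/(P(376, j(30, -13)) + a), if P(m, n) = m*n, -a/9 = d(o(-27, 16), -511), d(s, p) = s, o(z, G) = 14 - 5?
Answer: 25/1171 ≈ 0.021349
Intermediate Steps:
o(z, G) = 9
a = -81 (a = -9*9 = -81)
j(M, h) = -(-13 + M)/(2*(-12 + h)) (j(M, h) = -(M - 13)/(2*(h - 12)) = -(-13 + M)/(2*(-12 + h)))
1/(P(376, j(30, -13)) + a) = 1/(376*((13 - 1*30)/(2*(-12 - 13))) - 81) = 1/(376*((½)*(13 - 30)/(-25)) - 81) = 1/(376*((½)*(-1/25)*(-17)) - 81) = 1/(376*(17/50) - 81) = 1/(3196/25 - 81) = 1/(1171/25) = 25/1171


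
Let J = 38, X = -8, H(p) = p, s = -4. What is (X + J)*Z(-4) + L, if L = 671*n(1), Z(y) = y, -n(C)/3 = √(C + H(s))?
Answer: -120 - 2013*I*√3 ≈ -120.0 - 3486.6*I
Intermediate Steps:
n(C) = -3*√(-4 + C) (n(C) = -3*√(C - 4) = -3*√(-4 + C))
L = -2013*I*√3 (L = 671*(-3*√(-4 + 1)) = 671*(-3*I*√3) = -2013*I*√3 ≈ -3486.6*I)
(X + J)*Z(-4) + L = (-8 + 38)*(-4) - 2013*I*√3 = 30*(-4) - 2013*I*√3 = -120 - 2013*I*√3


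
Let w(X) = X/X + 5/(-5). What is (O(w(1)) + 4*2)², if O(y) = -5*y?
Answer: 64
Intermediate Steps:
w(X) = 0 (w(X) = 1 + 5*(-⅕) = 1 - 1 = 0)
(O(w(1)) + 4*2)² = (-5*0 + 4*2)² = (0 + 8)² = 8² = 64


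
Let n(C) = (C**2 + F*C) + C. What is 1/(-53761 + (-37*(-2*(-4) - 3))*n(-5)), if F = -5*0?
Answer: -1/57461 ≈ -1.7403e-5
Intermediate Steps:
F = 0
n(C) = C + C**2 (n(C) = (C**2 + 0*C) + C = (C**2 + 0) + C = C**2 + C = C + C**2)
1/(-53761 + (-37*(-2*(-4) - 3))*n(-5)) = 1/(-53761 + (-37*(-2*(-4) - 3))*(-5*(1 - 5))) = 1/(-53761 + (-37*(8 - 3))*(-5*(-4))) = 1/(-53761 - 37*5*20) = 1/(-53761 - 185*20) = 1/(-53761 - 3700) = 1/(-57461) = -1/57461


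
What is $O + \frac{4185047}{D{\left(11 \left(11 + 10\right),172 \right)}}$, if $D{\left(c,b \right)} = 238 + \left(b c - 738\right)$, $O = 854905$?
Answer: $\frac{33543818007}{39232} \approx 8.5501 \cdot 10^{5}$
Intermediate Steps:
$D{\left(c,b \right)} = -500 + b c$ ($D{\left(c,b \right)} = 238 + \left(-738 + b c\right) = -500 + b c$)
$O + \frac{4185047}{D{\left(11 \left(11 + 10\right),172 \right)}} = 854905 + \frac{4185047}{-500 + 172 \cdot 11 \left(11 + 10\right)} = 854905 + \frac{4185047}{-500 + 172 \cdot 11 \cdot 21} = 854905 + \frac{4185047}{-500 + 172 \cdot 231} = 854905 + \frac{4185047}{-500 + 39732} = 854905 + \frac{4185047}{39232} = \frac{33543818007}{39232}$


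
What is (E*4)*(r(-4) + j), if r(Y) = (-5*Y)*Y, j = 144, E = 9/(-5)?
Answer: -2304/5 ≈ -460.80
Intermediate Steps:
E = -9/5 (E = 9*(-1/5) = -9/5 ≈ -1.8000)
r(Y) = -5*Y**2
(E*4)*(r(-4) + j) = (-9/5*4)*(-5*(-4)**2 + 144) = -36*(-5*16 + 144)/5 = -36*(-80 + 144)/5 = -36/5*64 = -2304/5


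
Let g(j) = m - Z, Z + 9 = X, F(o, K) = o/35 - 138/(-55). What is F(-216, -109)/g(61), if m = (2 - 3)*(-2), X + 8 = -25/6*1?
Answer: -1692/10703 ≈ -0.15809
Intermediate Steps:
F(o, K) = 138/55 + o/35 (F(o, K) = o*(1/35) - 138*(-1/55) = o/35 + 138/55 = 138/55 + o/35)
X = -73/6 (X = -8 - 25/6*1 = -8 - 25/6 = -73/6 ≈ -12.167)
m = 2 (m = -1*(-2) = 2)
Z = -127/6 (Z = -9 - 73/6 = -127/6 ≈ -21.167)
g(j) = 139/6 (g(j) = 2 - 1*(-127/6) = 2 + 127/6 = 139/6)
F(-216, -109)/g(61) = (138/55 + (1/35)*(-216))/(139/6) = (138/55 - 216/35)*(6/139) = -282/77*6/139 = -1692/10703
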